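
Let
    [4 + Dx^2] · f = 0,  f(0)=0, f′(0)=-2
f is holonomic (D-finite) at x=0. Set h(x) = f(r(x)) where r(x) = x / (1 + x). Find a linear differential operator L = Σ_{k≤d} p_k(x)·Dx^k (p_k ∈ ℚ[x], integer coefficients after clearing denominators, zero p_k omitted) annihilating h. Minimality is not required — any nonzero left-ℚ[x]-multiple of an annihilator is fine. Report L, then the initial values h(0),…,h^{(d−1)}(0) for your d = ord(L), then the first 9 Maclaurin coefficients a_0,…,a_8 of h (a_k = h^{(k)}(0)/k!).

f: a_k = 0, -2, 0, 4/3, 0, -4/15, 0, 8/315, 0, …
f∘r: x↦r, Dx↦Dx/r' in L_f ⇒ L₀.
L = 4 + (2 + 6·x + 6·x^2 + 2·x^3)·Dx + (1 + 4·x + 6·x^2 + 4·x^3 + x^4)·Dx^2  (order 2).
h: a_k = 0, -2, 2, -2/3, -2, 86/15, -10, 4418/315, -758/45, …
ICs: h(0) = 0, h′(0) = -2.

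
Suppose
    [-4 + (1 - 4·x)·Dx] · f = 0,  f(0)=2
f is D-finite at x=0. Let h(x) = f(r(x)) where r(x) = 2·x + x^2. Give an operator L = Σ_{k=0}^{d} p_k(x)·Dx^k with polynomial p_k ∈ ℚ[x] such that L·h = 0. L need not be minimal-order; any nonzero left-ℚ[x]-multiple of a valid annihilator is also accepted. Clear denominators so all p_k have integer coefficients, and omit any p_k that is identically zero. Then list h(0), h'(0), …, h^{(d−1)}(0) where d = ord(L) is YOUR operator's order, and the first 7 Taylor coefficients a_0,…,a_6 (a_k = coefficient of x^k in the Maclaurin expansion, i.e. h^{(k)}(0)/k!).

f: a_k = 2, 8, 32, 128, 512, 2048, 8192, …
L₀ from L_f via x↦r, Dx↦r'^{-1}Dx.
L = (8 + 8·x) + (-1 + 8·x + 4·x^2)·Dx  (order 1).
h: a_k = 2, 16, 136, 1152, 9760, 82688, 700544, …
ICs: h(0) = 2.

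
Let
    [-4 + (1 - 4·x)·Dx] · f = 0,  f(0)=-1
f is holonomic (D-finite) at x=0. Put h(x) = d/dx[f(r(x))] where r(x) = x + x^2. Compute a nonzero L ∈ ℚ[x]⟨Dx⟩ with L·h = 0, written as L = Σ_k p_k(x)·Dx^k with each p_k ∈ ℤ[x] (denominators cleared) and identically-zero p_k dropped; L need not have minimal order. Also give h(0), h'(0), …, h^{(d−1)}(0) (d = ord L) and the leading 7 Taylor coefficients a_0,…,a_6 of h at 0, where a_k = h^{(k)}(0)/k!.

L = (10 + 24·x + 24·x^2) + (-1 + 2·x + 12·x^2 + 8·x^3)·Dx  (order 1).
h: a_k = -4, -40, -288, -1856, -11200, -64896, -365568, …
ICs: h(0) = -4.

f: a_k = -1, -4, -16, -64, -256, -1024, -4096, …
Substitute x→r, Dx→(1/r')Dx; clear ⇒ L₀.
Derive L from L₀ (diff closure).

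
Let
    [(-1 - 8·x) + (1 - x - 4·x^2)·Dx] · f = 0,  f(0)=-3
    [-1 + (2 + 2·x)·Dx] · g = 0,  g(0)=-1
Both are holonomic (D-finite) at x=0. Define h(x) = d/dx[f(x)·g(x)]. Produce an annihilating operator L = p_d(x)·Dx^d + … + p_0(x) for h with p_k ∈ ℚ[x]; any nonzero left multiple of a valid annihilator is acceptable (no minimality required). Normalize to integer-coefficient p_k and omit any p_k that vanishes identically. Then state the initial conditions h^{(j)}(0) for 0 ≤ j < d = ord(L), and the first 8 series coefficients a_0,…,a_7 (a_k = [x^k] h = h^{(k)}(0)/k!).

L = (43 + 210·x + 603·x^2 + 680·x^3 + 240·x^4) + (-6 - 34·x + 6·x^2 + 194·x^3 + 256·x^4 + 96·x^5)·Dx  (order 1).
h: a_k = 9/2, 129/4, 1647/16, 12633/32, 302115/256, 1937655/512, 22577835/2048, 134278473/4096, …
ICs: h(0) = 9/2.

f: a_k = -3, -3, -15, -27, -87, -195, -543, -1323, …
g: a_k = -1, -1/2, 1/8, -1/16, 5/128, -7/256, 21/1024, -33/2048, …
f·g: L₀ = L_f ⊗_s L_g, ord ≤ 1·1.
h=h₀': d/dx-closure on L₀ ⇒ L.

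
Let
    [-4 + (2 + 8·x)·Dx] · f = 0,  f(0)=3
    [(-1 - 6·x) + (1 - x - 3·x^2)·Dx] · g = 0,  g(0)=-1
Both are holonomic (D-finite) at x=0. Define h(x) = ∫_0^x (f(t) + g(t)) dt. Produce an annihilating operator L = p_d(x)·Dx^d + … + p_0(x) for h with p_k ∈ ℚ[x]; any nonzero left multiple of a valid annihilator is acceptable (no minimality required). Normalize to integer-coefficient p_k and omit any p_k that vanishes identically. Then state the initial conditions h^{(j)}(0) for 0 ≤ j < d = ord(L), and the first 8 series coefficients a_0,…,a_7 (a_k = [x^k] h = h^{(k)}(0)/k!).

L = (20 + 120·x + 216·x^2 + 360·x^3)·Dx + (-12 - 74·x - 306·x^2 - 744·x^3 - 900·x^4)·Dx^2 + (-1 + 9·x + 73·x^2 + 18·x^3 - 354·x^4 - 360·x^5)·Dx^3  (order 3).
h: a_k = 0, 2, 5/2, -10/3, 5/4, -49/5, 22/3, -349/7, …
ICs: h(0) = 0, h′(0) = 2, h′′(0) = 5.

f: a_k = 3, 6, -6, 12, -30, 84, -252, 792, …
g: a_k = -1, -1, -4, -7, -19, -40, -97, -217, …
h₀=f+g: left-lcm gives L₀, ord ≤ 2.
h=∫₀ˣh₀: take L = L₀·Dx.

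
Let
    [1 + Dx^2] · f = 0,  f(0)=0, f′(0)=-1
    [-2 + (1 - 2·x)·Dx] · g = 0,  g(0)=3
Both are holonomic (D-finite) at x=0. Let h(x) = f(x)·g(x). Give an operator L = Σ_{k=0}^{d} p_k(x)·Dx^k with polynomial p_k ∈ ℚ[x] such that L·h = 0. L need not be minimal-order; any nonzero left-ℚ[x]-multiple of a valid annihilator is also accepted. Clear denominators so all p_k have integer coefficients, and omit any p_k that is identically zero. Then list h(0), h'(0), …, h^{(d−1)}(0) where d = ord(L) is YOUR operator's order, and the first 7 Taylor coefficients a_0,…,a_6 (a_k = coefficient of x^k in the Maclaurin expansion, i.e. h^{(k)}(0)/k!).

L = (-1 + 2·x) + 4·Dx + (-1 + 2·x)·Dx^2  (order 2).
h: a_k = 0, -3, -6, -23/2, -23, -1841/40, -1841/20, …
ICs: h(0) = 0, h′(0) = -3.

f: a_k = 0, -1, 0, 1/6, 0, -1/120, 0, …
g: a_k = 3, 6, 12, 24, 48, 96, 192, …
f·g: L₀ = L_f ⊗_s L_g, ord ≤ 2·1.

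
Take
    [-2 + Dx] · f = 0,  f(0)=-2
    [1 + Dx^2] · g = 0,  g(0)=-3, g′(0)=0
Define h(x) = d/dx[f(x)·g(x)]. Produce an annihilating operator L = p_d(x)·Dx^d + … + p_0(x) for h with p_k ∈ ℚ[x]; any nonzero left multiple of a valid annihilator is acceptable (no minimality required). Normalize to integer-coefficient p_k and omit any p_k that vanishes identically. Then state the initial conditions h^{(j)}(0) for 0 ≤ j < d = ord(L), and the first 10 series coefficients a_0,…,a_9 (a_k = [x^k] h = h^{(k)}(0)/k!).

f: a_k = -2, -4, -4, -8/3, -4/3, -8/15, -8/45, -16/315, -4/315, -8/2835, …
g: a_k = -3, 0, 3/2, 0, -1/8, 0, 1/240, 0, -1/13440, 0, …
Product ⇒ symmetric product L₀, ord ≤ 2.
h=h₀': d/dx-closure on L₀ ⇒ L.
L = 5 - 4·Dx + Dx^2  (order 2).
h: a_k = 12, 18, 6, -7, -19/2, -117/20, -139/60, -527/840, -359/3360, -79/20160, …
ICs: h(0) = 12, h′(0) = 18.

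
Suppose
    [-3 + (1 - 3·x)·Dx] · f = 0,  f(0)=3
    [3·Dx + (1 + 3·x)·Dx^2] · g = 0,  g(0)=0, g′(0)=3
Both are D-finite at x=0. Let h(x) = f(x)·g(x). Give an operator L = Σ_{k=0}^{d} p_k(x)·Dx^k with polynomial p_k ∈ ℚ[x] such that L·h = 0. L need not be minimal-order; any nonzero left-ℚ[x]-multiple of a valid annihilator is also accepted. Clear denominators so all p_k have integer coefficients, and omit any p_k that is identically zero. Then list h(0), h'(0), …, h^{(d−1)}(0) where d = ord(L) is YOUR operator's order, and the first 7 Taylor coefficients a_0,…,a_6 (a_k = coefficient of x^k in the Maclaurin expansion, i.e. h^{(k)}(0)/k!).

L = 9 + (3 + 27·x)·Dx + (-1 + 9·x^2)·Dx^2  (order 2).
h: a_k = 0, 9, 27/2, 135/2, 567/4, 11421/20, 26973/20, …
ICs: h(0) = 0, h′(0) = 9.

f: a_k = 3, 9, 27, 81, 243, 729, 2187, …
g: a_k = 0, 3, -9/2, 9, -81/4, 243/5, -243/2, …
L₀ := L_f ⊗_s L_g (sym. prod.), ord ≤ 2.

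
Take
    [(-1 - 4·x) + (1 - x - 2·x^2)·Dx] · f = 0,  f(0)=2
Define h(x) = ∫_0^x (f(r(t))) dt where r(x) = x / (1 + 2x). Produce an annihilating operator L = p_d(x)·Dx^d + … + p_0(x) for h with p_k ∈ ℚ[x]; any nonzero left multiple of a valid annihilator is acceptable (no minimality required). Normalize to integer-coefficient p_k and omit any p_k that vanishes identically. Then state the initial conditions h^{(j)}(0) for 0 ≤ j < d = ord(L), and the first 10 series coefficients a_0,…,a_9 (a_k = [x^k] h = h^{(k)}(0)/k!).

f: a_k = 2, 2, 6, 10, 22, 42, 86, 170, 342, 682, …
h₀=f(r): pull back L_f along r ⇒ L₀.
h=∫₀ˣh₀: take L = L₀·Dx.
L = (-1 - 6·x)·Dx + (1 + 5·x + 6·x^2)·Dx^2  (order 2).
h: a_k = 0, 2, 1, 2/3, -3/2, 18/5, -9, 162/7, -243/4, 162, …
ICs: h(0) = 0, h′(0) = 2.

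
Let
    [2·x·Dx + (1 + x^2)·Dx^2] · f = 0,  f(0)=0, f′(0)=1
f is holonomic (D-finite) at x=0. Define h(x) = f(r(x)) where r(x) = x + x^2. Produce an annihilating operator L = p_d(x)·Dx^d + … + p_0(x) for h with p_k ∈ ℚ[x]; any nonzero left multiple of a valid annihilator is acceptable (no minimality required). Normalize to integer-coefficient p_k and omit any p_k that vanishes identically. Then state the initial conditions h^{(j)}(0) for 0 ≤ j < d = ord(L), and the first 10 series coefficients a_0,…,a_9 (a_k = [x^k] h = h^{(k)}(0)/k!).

f: a_k = 0, 1, 0, -1/3, 0, 1/5, 0, -1/7, 0, 1/9, …
Change of var in L_f (x↦r) gives L₀.
L = (-2 + 2·x + 8·x^2 + 12·x^3 + 6·x^4)·Dx + (1 + 2·x + x^2 + 4·x^3 + 5·x^4 + 2·x^5)·Dx^2  (order 2).
h: a_k = 0, 1, 1, -1/3, -1, -4/5, 2/3, 13/7, 1, -17/9, …
ICs: h(0) = 0, h′(0) = 1.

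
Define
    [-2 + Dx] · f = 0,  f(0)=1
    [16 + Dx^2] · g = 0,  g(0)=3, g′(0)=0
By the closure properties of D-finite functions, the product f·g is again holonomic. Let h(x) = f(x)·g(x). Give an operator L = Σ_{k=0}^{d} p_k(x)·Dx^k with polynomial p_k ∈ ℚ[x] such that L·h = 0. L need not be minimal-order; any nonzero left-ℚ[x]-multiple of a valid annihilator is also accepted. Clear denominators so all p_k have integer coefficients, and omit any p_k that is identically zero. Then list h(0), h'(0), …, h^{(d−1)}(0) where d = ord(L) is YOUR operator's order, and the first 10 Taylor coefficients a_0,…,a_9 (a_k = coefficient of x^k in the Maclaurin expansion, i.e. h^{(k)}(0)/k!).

f: a_k = 1, 2, 2, 4/3, 2/3, 4/15, 4/45, 8/315, 2/315, 4/2835, …
g: a_k = 3, 0, -24, 0, 32, 0, -256/15, 0, 512/105, 0, …
h₀=f·g: eliminate ⇒ L₀, order ≤ 1·2.
L = 20 - 4·Dx + Dx^2  (order 2).
h: a_k = 3, 6, -18, -44, -14, 164/5, 156/5, 232/105, -1054/105, -4796/945, …
ICs: h(0) = 3, h′(0) = 6.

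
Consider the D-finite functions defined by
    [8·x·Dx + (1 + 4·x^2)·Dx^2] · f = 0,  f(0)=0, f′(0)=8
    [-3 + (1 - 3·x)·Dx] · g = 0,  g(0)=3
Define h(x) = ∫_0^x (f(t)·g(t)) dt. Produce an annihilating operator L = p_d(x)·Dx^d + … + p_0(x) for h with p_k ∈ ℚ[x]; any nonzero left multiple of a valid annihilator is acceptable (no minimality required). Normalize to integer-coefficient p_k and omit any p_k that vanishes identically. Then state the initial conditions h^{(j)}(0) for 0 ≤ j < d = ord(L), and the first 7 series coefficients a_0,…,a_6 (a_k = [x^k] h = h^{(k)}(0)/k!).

f: a_k = 0, 8, 0, -32/3, 0, 128/5, 0, …
g: a_k = 3, 9, 27, 81, 243, 729, 2187, …
f·g: L₀ = L_f ⊗_s L_g, ord ≤ 2·1.
h=∫h₀ ⇒ L = L₀·Dx.
L = 24·x·Dx + (6 - 8·x + 48·x^2)·Dx^2 + (-1 + 3·x - 4·x^2 + 12·x^3)·Dx^3  (order 3).
h: a_k = 0, 0, 12, 24, 46, 552/5, 1444/5, …
ICs: h(0) = 0, h′(0) = 0, h′′(0) = 24.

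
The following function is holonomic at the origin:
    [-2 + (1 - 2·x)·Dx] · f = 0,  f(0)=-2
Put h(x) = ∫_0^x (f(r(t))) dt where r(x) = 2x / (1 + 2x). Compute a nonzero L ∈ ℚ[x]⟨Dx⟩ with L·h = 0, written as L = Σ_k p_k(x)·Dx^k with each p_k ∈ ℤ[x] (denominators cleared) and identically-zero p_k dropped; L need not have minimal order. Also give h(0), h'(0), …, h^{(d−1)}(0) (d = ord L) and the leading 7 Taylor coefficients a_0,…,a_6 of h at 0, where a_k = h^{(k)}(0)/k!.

f: a_k = -2, -4, -8, -16, -32, -64, -128, …
h₀=f(r): pull back L_f along r ⇒ L₀.
Integrate: L := L₀·Dx.
L = 4·Dx + (-1 + 4·x^2)·Dx^2  (order 2).
h: a_k = 0, -2, -4, -16/3, -8, -64/5, -64/3, …
ICs: h(0) = 0, h′(0) = -2.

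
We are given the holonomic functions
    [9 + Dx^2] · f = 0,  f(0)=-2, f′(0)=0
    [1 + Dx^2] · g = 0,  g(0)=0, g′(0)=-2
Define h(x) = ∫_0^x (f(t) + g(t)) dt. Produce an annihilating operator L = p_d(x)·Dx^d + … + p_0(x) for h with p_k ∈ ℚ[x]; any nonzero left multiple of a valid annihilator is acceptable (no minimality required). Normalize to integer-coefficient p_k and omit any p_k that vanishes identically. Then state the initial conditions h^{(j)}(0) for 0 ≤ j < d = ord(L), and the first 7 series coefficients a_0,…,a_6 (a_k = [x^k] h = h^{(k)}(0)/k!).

f: a_k = -2, 0, 9, 0, -27/4, 0, 81/40, …
g: a_k = 0, -2, 0, 1/3, 0, -1/60, 0, …
L₀ := lclm(L_f,L_g); ord L₀ ≤ 2+2.
h=∫₀ˣh₀: take L = L₀·Dx.
L = 9·Dx + 10·Dx^3 + Dx^5  (order 5).
h: a_k = 0, -2, -1, 3, 1/12, -27/20, -1/360, …
ICs: h(0) = 0, h′(0) = -2, h′′(0) = -2, h′′′(0) = 18, h′′′′(0) = 2.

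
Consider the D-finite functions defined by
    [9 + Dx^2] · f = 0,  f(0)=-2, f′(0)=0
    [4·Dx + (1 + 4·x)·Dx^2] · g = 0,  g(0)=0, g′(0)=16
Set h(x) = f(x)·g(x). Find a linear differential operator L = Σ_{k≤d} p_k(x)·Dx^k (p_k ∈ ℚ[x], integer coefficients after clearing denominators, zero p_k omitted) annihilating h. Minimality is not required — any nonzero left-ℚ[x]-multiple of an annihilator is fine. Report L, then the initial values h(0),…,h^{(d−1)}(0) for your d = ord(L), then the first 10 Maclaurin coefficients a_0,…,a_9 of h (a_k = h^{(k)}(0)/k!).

L = (-2043 - 1296·x + 44064·x^2 + 186624·x^3 + 186624·x^4) + (72 + 5472·x + 31104·x^2 + 41472·x^3)·Dx + (-182 + 864·x + 12096·x^2 + 41472·x^3 + 41472·x^4)·Dx^2 + (8 + 608·x + 3456·x^2 + 4608·x^3)·Dx^3 + (5 + 112·x + 800·x^2 + 2304·x^3 + 2304·x^4)·Dx^4  (order 4).
h: a_k = 0, -32, 64, -80/3, 224, -4892/5, 10120/3, -416338/35, 213116/5, -194189089/1260, …
ICs: h(0) = 0, h′(0) = -32, h′′(0) = 128, h′′′(0) = -160.

f: a_k = -2, 0, 9, 0, -27/4, 0, 81/40, 0, -729/2240, 0, …
g: a_k = 0, 16, -32, 256/3, -256, 4096/5, -8192/3, 65536/7, -32768, 1048576/9, …
h₀=f·g: eliminate ⇒ L₀, order ≤ 2·2.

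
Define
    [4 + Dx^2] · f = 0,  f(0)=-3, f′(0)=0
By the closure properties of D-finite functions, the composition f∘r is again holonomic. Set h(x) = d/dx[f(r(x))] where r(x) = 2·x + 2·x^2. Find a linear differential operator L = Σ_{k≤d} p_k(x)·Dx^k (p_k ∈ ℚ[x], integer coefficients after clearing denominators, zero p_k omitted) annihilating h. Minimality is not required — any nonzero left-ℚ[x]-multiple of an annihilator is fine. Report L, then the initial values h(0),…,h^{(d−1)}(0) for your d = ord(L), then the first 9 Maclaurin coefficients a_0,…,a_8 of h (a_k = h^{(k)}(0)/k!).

f: a_k = -3, 0, 6, 0, -2, 0, 4/15, 0, -2/105, …
Change of var in L_f (x↦r) gives L₀.
Derive L from L₀ (diff closure).
L = (28 + 128·x + 384·x^2 + 512·x^3 + 256·x^4) + (-6 - 12·x)·Dx + (1 + 4·x + 4·x^2)·Dx^2  (order 2).
h: a_k = 0, 48, 144, -32, -640, -5248/5, -896/5, 184064/105, 95232/35, …
ICs: h(0) = 0, h′(0) = 48.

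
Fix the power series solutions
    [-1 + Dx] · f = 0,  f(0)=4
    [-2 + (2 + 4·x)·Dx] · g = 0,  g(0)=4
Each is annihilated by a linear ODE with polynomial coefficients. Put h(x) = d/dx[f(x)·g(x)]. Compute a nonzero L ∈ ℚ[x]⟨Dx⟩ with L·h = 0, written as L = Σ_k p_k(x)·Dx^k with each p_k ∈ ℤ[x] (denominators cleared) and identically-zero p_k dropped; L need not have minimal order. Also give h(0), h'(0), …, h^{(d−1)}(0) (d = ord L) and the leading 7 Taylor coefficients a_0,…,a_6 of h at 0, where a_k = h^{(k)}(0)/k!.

f: a_k = 4, 4, 2, 2/3, 1/6, 1/30, 1/180, …
g: a_k = 4, 4, -2, 2, -5/2, 7/2, -21/4, …
h₀=f·g: eliminate ⇒ L₀, order ≤ 1·1.
h₀' ⇒ L via d/dx closure of L₀.
L = (1 + 4·x + 2·x^2) + (-1 - 3·x - 2·x^2)·Dx  (order 1).
h: a_k = 32, 32, 32, -32/3, 112/3, -976/15, 5552/45, …
ICs: h(0) = 32.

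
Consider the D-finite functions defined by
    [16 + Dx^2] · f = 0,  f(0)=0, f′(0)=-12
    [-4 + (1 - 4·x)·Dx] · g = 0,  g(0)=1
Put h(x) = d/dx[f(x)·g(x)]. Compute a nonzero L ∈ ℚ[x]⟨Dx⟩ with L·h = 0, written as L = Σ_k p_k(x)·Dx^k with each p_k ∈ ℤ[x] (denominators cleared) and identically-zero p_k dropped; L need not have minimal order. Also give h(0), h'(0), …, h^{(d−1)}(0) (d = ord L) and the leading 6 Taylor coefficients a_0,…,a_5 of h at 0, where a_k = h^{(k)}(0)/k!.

L = (-16 - 128·x + 256·x^2) + (-8 + 32·x)·Dx + (1 - 8·x + 16·x^2)·Dx^2  (order 2).
h: a_k = -12, -96, -480, -2560, -12928, -310272/5, …
ICs: h(0) = -12, h′(0) = -96.

f: a_k = 0, -12, 0, 32, 0, -128/5, …
g: a_k = 1, 4, 16, 64, 256, 1024, …
f·g: L₀ = L_f ⊗_s L_g, ord ≤ 2·1.
Derive L from L₀ (diff closure).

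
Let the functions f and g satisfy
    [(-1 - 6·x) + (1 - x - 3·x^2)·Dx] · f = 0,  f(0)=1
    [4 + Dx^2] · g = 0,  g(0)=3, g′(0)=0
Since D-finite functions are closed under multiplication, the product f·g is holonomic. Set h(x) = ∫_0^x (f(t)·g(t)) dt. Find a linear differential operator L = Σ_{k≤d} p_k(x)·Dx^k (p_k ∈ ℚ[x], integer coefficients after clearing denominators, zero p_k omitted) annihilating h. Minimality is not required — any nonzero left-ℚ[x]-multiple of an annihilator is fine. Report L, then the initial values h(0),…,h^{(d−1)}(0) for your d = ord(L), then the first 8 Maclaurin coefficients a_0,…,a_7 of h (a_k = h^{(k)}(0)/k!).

f: a_k = 1, 1, 4, 7, 19, 40, 97, 217, …
g: a_k = 3, 0, -6, 0, 2, 0, -4/15, 0, …
h₀=f·g: eliminate ⇒ L₀, order ≤ 1·2.
Integrate: L := L₀·Dx.
L = (2 + 4·x + 12·x^2)·Dx + (2 + 12·x)·Dx^2 + (-1 + x + 3·x^2)·Dx^3  (order 3).
h: a_k = 0, 3, 3/2, 2, 15/4, 7, 40/3, 2771/105, …
ICs: h(0) = 0, h′(0) = 3, h′′(0) = 3.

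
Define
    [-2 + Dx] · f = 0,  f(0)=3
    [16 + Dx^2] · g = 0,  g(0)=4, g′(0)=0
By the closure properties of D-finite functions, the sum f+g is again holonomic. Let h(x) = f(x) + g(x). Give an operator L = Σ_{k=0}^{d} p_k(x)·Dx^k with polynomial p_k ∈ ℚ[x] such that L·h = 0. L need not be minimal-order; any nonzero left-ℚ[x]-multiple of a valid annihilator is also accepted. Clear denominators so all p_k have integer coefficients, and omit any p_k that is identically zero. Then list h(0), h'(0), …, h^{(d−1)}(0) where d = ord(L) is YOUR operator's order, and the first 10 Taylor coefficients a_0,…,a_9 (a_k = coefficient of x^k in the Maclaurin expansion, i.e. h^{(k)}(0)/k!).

f: a_k = 3, 6, 6, 4, 2, 4/5, 4/15, 8/105, 2/105, 4/945, …
g: a_k = 4, 0, -32, 0, 128/3, 0, -1024/45, 0, 2048/315, 0, …
Sum ⇒ L₀ = lclm(L_f,L_g) in ℚ(x)⟨Dx⟩.
L = -32 + 16·Dx - 2·Dx^2 + Dx^3  (order 3).
h: a_k = 7, 6, -26, 4, 134/3, 4/5, -1012/45, 8/105, 2054/315, 4/945, …
ICs: h(0) = 7, h′(0) = 6, h′′(0) = -52.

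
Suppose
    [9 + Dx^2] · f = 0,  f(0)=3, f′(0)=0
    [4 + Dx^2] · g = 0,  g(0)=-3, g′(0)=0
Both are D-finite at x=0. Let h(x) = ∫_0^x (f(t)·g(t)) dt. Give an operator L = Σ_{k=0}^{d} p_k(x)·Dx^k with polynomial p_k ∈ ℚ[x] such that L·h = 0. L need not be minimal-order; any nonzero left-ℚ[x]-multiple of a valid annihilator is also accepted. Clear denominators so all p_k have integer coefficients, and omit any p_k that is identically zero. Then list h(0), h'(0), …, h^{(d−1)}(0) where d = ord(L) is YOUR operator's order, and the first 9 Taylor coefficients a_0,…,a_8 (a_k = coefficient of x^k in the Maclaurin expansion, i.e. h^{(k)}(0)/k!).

L = 25·Dx + 26·Dx^3 + Dx^5  (order 5).
h: a_k = 0, -9, 0, 39/2, 0, -939/40, 0, 7813/560, 0, …
ICs: h(0) = 0, h′(0) = -9, h′′(0) = 0, h′′′(0) = 117, h′′′′(0) = 0.

f: a_k = 3, 0, -27/2, 0, 81/8, 0, -243/80, 0, 2187/4480, …
g: a_k = -3, 0, 6, 0, -2, 0, 4/15, 0, -2/105, …
Product ⇒ symmetric product L₀, ord ≤ 4.
Integrate: L := L₀·Dx.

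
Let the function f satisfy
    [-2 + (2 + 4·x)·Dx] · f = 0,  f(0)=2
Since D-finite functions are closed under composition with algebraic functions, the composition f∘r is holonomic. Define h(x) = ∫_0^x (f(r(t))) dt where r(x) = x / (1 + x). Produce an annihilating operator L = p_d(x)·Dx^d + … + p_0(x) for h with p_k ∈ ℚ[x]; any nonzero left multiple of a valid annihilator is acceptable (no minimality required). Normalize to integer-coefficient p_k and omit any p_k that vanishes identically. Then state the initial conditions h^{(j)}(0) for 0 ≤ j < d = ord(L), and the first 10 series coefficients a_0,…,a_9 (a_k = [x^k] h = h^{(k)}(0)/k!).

f: a_k = 2, 2, -1, 1, -5/4, 7/4, -21/8, 33/8, -429/64, 715/64, …
Substitute x→r, Dx→(1/r')Dx; clear ⇒ L₀.
∫: right-multiply L₀ by Dx.
L = -Dx + (1 + 4·x + 3·x^2)·Dx^2  (order 2).
h: a_k = 0, 2, 1, -1, 5/4, -37/20, 25/8, -327/56, 753/64, -1605/64, …
ICs: h(0) = 0, h′(0) = 2.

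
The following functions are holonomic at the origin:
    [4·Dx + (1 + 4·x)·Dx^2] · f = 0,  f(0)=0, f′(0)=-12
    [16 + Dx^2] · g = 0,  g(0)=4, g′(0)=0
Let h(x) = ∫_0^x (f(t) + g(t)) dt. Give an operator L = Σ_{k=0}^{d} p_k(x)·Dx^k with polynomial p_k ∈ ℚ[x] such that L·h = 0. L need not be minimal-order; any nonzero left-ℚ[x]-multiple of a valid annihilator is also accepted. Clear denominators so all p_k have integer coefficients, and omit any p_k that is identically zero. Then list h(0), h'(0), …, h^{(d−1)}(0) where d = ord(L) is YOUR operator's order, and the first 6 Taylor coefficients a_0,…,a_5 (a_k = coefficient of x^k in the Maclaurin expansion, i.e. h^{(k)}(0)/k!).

L = (448 + 512·x + 1024·x^2)·Dx^2 + (48 + 320·x + 768·x^2 + 1024·x^3)·Dx^3 + (28 + 32·x + 64·x^2)·Dx^4 + (3 + 20·x + 48·x^2 + 64·x^3)·Dx^5  (order 5).
h: a_k = 0, 4, -6, -8/3, -16, 704/15, …
ICs: h(0) = 0, h′(0) = 4, h′′(0) = -12, h′′′(0) = -16, h′′′′(0) = -384.

f: a_k = 0, -12, 24, -64, 192, -3072/5, …
g: a_k = 4, 0, -32, 0, 128/3, 0, …
f+g: L₀ = lclm(L_f,L_g), ord ≤ 2+2.
h=∫h₀ ⇒ L = L₀·Dx.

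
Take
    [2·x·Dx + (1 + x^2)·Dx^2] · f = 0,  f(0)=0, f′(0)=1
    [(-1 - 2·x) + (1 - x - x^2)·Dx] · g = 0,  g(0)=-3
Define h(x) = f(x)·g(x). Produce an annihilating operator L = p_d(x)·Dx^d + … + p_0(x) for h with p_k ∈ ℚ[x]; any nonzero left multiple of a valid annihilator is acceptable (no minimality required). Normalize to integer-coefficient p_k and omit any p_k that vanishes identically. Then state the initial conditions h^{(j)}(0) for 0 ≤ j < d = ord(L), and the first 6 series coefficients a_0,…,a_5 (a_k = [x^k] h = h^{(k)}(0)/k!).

f: a_k = 0, 1, 0, -1/3, 0, 1/5, …
g: a_k = -3, -3, -6, -9, -15, -24, …
Product ⇒ symmetric product L₀, ord ≤ 2.
L = (2 + 2·x + 6·x^2) + (2 + 2·x + 4·x^2 + 6·x^3)·Dx + (-1 + x + x^3 + x^4)·Dx^2  (order 2).
h: a_k = 0, -3, -3, -5, -8, -68/5, …
ICs: h(0) = 0, h′(0) = -3.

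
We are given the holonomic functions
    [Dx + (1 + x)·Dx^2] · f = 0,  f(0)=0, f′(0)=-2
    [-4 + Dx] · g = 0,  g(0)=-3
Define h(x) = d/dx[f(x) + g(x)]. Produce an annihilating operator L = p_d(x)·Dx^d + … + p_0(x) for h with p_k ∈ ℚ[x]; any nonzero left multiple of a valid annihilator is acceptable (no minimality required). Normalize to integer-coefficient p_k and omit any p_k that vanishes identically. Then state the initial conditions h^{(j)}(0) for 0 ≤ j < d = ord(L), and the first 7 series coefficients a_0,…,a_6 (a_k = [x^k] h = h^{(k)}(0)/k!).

f: a_k = 0, -2, 1, -2/3, 1/2, -2/5, 1/3, …
g: a_k = -3, -12, -24, -32, -32, -128/5, -256/15, …
h₀=f+g: left-lcm gives L₀, ord ≤ 3.
Derive L from L₀ (diff closure).
L = (-24 - 16·x) + (-14 - 32·x - 16·x^2)·Dx + (5 + 9·x + 4·x^2)·Dx^2  (order 2).
h: a_k = -14, -46, -98, -126, -130, -502/5, -1054/15, …
ICs: h(0) = -14, h′(0) = -46.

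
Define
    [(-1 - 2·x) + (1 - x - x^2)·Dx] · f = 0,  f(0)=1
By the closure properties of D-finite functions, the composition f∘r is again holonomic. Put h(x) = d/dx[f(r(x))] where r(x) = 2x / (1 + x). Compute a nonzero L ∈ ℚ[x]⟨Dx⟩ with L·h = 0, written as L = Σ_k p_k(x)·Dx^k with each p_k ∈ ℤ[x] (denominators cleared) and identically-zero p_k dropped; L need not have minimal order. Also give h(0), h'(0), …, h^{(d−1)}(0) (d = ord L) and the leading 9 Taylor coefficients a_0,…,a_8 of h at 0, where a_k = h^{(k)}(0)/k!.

L = (6 + 30·x + 90·x^2 + 50·x^3) + (-1 - 6·x + 30·x^3 + 25·x^4)·Dx  (order 1).
h: a_k = 2, 12, 30, 120, 250, 900, 1750, 6000, 11250, …
ICs: h(0) = 2.

f: a_k = 1, 1, 2, 3, 5, 8, 13, 21, 34, …
Change of var in L_f (x↦r) gives L₀.
h₀' ⇒ L via d/dx closure of L₀.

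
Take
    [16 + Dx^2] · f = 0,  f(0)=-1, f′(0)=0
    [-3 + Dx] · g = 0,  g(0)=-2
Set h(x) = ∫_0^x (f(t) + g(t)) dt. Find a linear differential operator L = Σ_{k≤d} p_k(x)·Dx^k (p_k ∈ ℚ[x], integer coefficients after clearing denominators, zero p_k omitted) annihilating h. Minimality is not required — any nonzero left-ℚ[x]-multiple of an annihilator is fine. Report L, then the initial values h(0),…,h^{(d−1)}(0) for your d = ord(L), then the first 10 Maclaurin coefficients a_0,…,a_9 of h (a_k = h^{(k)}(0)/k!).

L = -48·Dx + 16·Dx^2 - 3·Dx^3 + Dx^4  (order 4).
h: a_k = 0, -3, -3, -1/3, -9/4, -209/60, -27/40, 1319/2520, -243/2240, -39329/181440, …
ICs: h(0) = 0, h′(0) = -3, h′′(0) = -6, h′′′(0) = -2.

f: a_k = -1, 0, 8, 0, -32/3, 0, 256/45, 0, -512/315, 0, …
g: a_k = -2, -6, -9, -9, -27/4, -81/20, -81/40, -243/280, -729/2240, -243/2240, …
h₀=f+g: left-lcm gives L₀, ord ≤ 3.
Integrate: L := L₀·Dx.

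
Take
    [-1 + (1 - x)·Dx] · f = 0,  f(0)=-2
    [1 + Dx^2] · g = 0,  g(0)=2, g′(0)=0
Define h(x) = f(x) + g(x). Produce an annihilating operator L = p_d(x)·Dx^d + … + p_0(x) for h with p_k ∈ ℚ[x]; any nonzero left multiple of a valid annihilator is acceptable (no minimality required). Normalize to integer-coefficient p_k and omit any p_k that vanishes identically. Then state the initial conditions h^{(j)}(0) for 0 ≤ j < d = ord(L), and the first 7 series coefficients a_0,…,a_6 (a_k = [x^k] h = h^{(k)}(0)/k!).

f: a_k = -2, -2, -2, -2, -2, -2, -2, …
g: a_k = 2, 0, -1, 0, 1/12, 0, -1/360, …
L₀ := lclm(L_f,L_g); ord L₀ ≤ 1+2.
L = (7 - 2·x + x^2) + (-3 + 5·x - 3·x^2 + x^3)·Dx + (7 - 2·x + x^2)·Dx^2 + (-3 + 5·x - 3·x^2 + x^3)·Dx^3  (order 3).
h: a_k = 0, -2, -3, -2, -23/12, -2, -721/360, …
ICs: h(0) = 0, h′(0) = -2, h′′(0) = -6.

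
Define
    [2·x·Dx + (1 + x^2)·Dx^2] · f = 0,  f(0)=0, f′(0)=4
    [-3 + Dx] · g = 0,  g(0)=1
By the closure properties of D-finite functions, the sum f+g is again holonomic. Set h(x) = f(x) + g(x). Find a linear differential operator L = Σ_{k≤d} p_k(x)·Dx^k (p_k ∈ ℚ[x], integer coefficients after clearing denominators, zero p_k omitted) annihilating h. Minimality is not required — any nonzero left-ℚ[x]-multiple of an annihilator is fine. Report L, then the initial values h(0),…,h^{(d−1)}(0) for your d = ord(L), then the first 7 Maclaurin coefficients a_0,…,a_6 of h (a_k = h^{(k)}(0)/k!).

f: a_k = 0, 4, 0, -4/3, 0, 4/5, 0, …
g: a_k = 1, 3, 9/2, 9/2, 27/8, 81/40, 81/80, …
f+g: L₀ = lclm(L_f,L_g), ord ≤ 2+1.
L = (6 - 18·x - 18·x^2 - 18·x^3)·Dx + (-11 - 12·x^2 - 9·x^4)·Dx^2 + (3 + 2·x + 6·x^2 + 2·x^3 + 3·x^4)·Dx^3  (order 3).
h: a_k = 1, 7, 9/2, 19/6, 27/8, 113/40, 81/80, …
ICs: h(0) = 1, h′(0) = 7, h′′(0) = 9.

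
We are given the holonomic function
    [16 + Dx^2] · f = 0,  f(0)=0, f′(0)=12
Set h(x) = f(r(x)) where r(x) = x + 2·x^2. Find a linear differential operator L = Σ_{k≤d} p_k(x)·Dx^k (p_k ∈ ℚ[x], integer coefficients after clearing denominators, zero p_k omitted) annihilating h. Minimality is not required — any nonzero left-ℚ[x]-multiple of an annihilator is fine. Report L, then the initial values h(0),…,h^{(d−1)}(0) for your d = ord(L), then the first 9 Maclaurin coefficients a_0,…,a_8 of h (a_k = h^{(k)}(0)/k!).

L = (16 + 192·x + 768·x^2 + 1024·x^3) - 4·Dx + (1 + 4·x)·Dx^2  (order 2).
h: a_k = 0, 12, 24, -32, -192, -1792/5, 0, 106496/105, 28672/15, …
ICs: h(0) = 0, h′(0) = 12.

f: a_k = 0, 12, 0, -32, 0, 128/5, 0, -1024/105, 0, …
Change of var in L_f (x↦r) gives L₀.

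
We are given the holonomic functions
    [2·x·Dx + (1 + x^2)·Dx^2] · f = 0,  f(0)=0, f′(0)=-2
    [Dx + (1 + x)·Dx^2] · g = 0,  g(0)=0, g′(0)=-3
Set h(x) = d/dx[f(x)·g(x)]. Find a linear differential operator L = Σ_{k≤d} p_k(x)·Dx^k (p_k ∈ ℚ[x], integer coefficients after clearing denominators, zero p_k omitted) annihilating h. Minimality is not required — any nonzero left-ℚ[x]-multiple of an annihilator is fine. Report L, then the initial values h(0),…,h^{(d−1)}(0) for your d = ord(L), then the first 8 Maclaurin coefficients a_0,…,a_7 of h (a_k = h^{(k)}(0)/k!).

f: a_k = 0, -2, 0, 2/3, 0, -2/5, 0, 2/7, …
g: a_k = 0, -3, 3/2, -1, 3/4, -3/5, 1/2, -3/7, …
L₀ := L_f ⊗_s L_g (sym. prod.), ord ≤ 4.
h₀' ⇒ L via d/dx closure of L₀.
L = (24 + 44·x + 80·x^2 + 156·x^3 + 120·x^4 + 52·x^5 + 4·x^7) + (18 + 124·x + 308·x^2 + 484·x^3 + 544·x^4 + 372·x^5 + 140·x^6 + 12·x^7 + 14·x^8)·Dx + (12 + 64·x + 192·x^2 + 312·x^3 + 360·x^4 + 312·x^5 + 192·x^6 + 72·x^7 + 12·x^8 + 8·x^9)·Dx^2 + (5 + 18·x + 37·x^2 + 56·x^3 + 66·x^4 + 60·x^5 + 42·x^6 + 24·x^7 + 9·x^8 + 2·x^9 + x^10)·Dx^3  (order 3).
h: a_k = 0, 12, -9, 0, -5/2, 52/5, -77/10, 0, …
ICs: h(0) = 0, h′(0) = 12, h′′(0) = -18.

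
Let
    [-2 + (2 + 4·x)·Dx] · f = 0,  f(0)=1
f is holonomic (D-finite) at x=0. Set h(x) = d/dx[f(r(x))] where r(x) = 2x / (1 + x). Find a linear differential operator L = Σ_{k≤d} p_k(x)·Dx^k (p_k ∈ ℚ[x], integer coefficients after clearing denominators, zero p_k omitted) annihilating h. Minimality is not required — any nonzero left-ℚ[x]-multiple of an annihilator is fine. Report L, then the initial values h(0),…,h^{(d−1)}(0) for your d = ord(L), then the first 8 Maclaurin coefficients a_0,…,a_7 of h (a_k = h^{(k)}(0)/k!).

L = (-4 - 10·x) + (-1 - 6·x - 5·x^2)·Dx  (order 1).
h: a_k = 2, -8, 30, -120, 510, -2256, 10234, -47200, …
ICs: h(0) = 2.

f: a_k = 1, 1, -1/2, 1/2, -5/8, 7/8, -21/16, 33/16, …
Substitute x→r, Dx→(1/r')Dx; clear ⇒ L₀.
Derive L from L₀ (diff closure).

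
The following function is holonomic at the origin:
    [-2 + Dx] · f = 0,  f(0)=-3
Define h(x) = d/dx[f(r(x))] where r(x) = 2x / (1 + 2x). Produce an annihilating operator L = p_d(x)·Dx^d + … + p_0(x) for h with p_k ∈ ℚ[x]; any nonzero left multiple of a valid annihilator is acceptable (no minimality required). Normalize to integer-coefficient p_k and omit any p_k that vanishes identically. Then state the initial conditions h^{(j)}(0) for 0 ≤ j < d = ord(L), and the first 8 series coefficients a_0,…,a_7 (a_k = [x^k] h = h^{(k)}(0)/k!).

L = -8·x + (-1 - 4·x - 4·x^2)·Dx  (order 1).
h: a_k = -12, 0, 48, -128, 192, -512/5, -1280/3, 65536/35, …
ICs: h(0) = -12.

f: a_k = -3, -6, -6, -4, -2, -4/5, -4/15, -8/105, …
Change of var in L_f (x↦r) gives L₀.
h₀' ⇒ L via d/dx closure of L₀.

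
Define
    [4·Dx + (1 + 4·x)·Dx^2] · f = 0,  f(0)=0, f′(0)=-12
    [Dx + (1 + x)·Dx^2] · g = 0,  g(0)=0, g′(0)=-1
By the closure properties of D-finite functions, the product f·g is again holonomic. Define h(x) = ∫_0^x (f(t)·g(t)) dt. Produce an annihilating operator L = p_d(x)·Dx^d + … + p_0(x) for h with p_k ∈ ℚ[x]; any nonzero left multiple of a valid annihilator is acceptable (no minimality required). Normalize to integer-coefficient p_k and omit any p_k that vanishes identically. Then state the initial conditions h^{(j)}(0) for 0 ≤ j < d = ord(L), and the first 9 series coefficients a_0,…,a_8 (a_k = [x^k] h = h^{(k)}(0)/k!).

f: a_k = 0, -12, 24, -64, 192, -3072/5, 2048, -49152/7, 24576, …
g: a_k = 0, -1, 1/2, -1/3, 1/4, -1/5, 1/6, -1/7, 1/8, …
h₀=f·g: eliminate ⇒ L₀, order ≤ 2·2.
Integrate: L := L₀·Dx.
L = (136 + 320·x + 256·x^2)·Dx^2 + (290 + 1464·x + 2400·x^2 + 1280·x^3)·Dx^3 + (92 + 740·x + 1992·x^2 + 2240·x^3 + 896·x^4)·Dx^4 + (5 + 58·x + 245·x^2 + 464·x^3 + 400·x^4 + 128·x^5)·Dx^5  (order 5).
h: a_k = 0, 0, 0, 4, -15/2, 16, -235/6, 1586/15, -1221/4, …
ICs: h(0) = 0, h′(0) = 0, h′′(0) = 0, h′′′(0) = 24, h′′′′(0) = -180.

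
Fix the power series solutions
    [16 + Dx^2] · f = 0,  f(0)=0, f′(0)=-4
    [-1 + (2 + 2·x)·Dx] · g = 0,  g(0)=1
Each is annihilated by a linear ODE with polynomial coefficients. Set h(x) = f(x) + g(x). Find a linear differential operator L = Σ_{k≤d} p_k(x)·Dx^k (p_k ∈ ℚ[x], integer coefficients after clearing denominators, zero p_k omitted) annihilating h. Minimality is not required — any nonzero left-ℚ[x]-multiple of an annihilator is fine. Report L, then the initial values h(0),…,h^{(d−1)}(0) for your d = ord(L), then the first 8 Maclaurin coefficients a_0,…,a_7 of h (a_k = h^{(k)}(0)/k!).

f: a_k = 0, -4, 0, 32/3, 0, -128/15, 0, 1024/315, …
g: a_k = 1, 1/2, -1/8, 1/16, -5/128, 7/256, -21/1024, 33/2048, …
Sum ⇒ L₀ = lclm(L_f,L_g) in ℚ(x)⟨Dx⟩.
L = (-1072 - 2048·x - 1024·x^2) + (2016 + 6112·x + 6144·x^2 + 2048·x^3)·Dx + (-67 - 128·x - 64·x^2)·Dx^2 + (126 + 382·x + 384·x^2 + 128·x^3)·Dx^3  (order 3).
h: a_k = 1, -7/2, -1/8, 515/48, -5/128, -32663/3840, -21/1024, 2107547/645120, …
ICs: h(0) = 1, h′(0) = -7/2, h′′(0) = -1/4.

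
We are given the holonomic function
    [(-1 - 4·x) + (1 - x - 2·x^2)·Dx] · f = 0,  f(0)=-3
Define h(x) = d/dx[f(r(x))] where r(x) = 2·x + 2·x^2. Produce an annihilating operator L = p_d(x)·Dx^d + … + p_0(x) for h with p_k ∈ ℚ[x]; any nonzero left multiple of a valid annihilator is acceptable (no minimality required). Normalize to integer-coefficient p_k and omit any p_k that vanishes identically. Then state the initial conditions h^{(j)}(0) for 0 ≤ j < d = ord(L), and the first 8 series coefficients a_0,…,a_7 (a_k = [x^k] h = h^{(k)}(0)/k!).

f: a_k = -3, -3, -9, -15, -33, -63, -129, -255, …
f∘r: x↦r, Dx↦Dx/r' in L_f ⇒ L₀.
h₀' ⇒ L via d/dx closure of L₀.
L = (14 + 108·x + 444·x^2 + 1312·x^3 + 2256·x^4 + 1920·x^5 + 640·x^6) + (-1 - 8·x + 6·x^2 + 148·x^3 + 440·x^4 + 624·x^5 + 448·x^6 + 128·x^7)·Dx  (order 1).
h: a_k = -6, -84, -576, -3696, -22440, -129744, -731136, -4034688, …
ICs: h(0) = -6.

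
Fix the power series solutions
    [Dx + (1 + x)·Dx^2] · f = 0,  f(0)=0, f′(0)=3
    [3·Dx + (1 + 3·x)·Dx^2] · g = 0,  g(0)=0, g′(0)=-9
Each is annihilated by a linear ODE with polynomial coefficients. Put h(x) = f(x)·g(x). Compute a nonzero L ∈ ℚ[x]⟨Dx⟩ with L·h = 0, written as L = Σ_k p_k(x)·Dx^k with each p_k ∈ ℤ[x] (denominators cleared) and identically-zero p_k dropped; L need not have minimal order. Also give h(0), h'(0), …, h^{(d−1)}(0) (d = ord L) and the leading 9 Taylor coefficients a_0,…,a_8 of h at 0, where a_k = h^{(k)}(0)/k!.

L = (30 + 72·x + 54·x^2)·Dx + (76 + 354·x + 540·x^2 + 270·x^3)·Dx^2 + (29 + 200·x + 486·x^2 + 504·x^3 + 189·x^4)·Dx^3 + (2 + 19·x + 68·x^2 + 114·x^3 + 90·x^4 + 27·x^5)·Dx^4  (order 4).
h: a_k = 0, 0, -27, 54, -441/4, 243, -11421/20, 7029/5, -400599/112, …
ICs: h(0) = 0, h′(0) = 0, h′′(0) = -54, h′′′(0) = 324.

f: a_k = 0, 3, -3/2, 1, -3/4, 3/5, -1/2, 3/7, -3/8, …
g: a_k = 0, -9, 27/2, -27, 243/4, -729/5, 729/2, -6561/7, 19683/8, …
Sym-product of L_f,L_g gives L₀ (≤ ord 4).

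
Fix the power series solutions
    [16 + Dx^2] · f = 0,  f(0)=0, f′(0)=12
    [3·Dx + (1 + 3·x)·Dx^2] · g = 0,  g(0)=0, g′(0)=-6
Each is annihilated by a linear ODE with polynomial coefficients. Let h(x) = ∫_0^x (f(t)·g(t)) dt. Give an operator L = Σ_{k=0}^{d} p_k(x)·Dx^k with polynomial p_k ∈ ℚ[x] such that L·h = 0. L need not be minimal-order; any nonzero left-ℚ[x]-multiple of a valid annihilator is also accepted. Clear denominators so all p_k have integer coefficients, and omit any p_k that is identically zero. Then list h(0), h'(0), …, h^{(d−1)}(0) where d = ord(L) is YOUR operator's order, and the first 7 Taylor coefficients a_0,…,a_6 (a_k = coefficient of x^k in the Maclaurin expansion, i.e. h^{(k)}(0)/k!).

L = (2272 + 127488·x + 781056·x^2 + 1769472·x^3 + 1327104·x^4)·Dx + (4416 + 50112·x + 165888·x^2 + 165888·x^3)·Dx^2 + (1022 + 19392·x + 102816·x^2 + 221184·x^3 + 165888·x^4)·Dx^3 + (276 + 3132·x + 10368·x^2 + 10368·x^3)·Dx^4 + (55 + 714·x + 3375·x^2 + 6912·x^3 + 5184·x^4)·Dx^5  (order 5).
h: a_k = 0, 0, 0, -24, 27, -24/5, 33, …
ICs: h(0) = 0, h′(0) = 0, h′′(0) = 0, h′′′(0) = -144, h′′′′(0) = 648.

f: a_k = 0, 12, 0, -32, 0, 128/5, 0, …
g: a_k = 0, -6, 9, -18, 81/2, -486/5, 243, …
f·g: L₀ = L_f ⊗_s L_g, ord ≤ 2·2.
Integrate: L := L₀·Dx.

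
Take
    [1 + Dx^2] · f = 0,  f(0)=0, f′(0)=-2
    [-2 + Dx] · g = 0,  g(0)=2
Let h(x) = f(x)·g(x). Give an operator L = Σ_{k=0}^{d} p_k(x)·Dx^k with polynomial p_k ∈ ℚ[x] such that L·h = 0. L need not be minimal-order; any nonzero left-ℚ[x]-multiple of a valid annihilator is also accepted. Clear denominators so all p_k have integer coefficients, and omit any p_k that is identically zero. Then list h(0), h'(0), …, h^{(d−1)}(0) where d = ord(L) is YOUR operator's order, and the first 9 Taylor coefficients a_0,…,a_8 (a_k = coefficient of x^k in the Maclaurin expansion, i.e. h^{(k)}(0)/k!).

L = 5 - 4·Dx + Dx^2  (order 2).
h: a_k = 0, -4, -8, -22/3, -4, -41/30, -11/45, 29/1260, 1/30, …
ICs: h(0) = 0, h′(0) = -4.

f: a_k = 0, -2, 0, 1/3, 0, -1/60, 0, 1/2520, 0, …
g: a_k = 2, 4, 4, 8/3, 4/3, 8/15, 8/45, 16/315, 4/315, …
f·g: L₀ = L_f ⊗_s L_g, ord ≤ 2·1.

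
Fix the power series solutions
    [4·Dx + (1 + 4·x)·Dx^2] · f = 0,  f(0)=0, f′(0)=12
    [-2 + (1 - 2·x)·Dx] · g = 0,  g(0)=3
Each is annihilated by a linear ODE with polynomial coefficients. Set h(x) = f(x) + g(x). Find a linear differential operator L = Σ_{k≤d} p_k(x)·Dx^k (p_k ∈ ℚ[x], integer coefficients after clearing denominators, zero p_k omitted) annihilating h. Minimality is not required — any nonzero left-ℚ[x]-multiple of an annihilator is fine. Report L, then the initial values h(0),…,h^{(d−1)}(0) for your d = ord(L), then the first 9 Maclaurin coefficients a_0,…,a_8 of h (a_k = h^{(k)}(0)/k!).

f: a_k = 0, 12, -24, 64, -192, 3072/5, -2048, 49152/7, -24576, …
g: a_k = 3, 6, 12, 24, 48, 96, 192, 384, 768, …
Weyl lclm of L_f,L_g ⇒ L₀ (ord ≤ 3).
L = (-28 - 16·x)·Dx + (1 - 40·x - 32·x^2)·Dx^2 + (1 + 3·x - 6·x^2 - 8·x^3)·Dx^3  (order 3).
h: a_k = 3, 18, -12, 88, -144, 3552/5, -1856, 51840/7, -23808, …
ICs: h(0) = 3, h′(0) = 18, h′′(0) = -24.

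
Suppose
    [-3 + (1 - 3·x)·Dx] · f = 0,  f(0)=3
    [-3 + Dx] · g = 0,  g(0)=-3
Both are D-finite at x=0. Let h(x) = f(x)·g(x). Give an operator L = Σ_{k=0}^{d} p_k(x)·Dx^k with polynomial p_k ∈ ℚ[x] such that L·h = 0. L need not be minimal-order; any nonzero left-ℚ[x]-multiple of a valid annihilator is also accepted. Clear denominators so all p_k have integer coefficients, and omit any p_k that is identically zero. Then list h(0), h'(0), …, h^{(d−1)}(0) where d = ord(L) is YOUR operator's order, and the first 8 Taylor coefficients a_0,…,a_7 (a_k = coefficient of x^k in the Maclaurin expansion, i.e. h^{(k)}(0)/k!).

f: a_k = 3, 9, 27, 81, 243, 729, 2187, 6561, …
g: a_k = -3, -9, -27/2, -27/2, -81/8, -243/40, -243/80, -729/560, …
f·g: L₀ = L_f ⊗_s L_g, ord ≤ 1·1.
L = (6 - 9·x) + (-1 + 3·x)·Dx  (order 1).
h: a_k = -9, -54, -405/2, -648, -15795/8, -118827/20, -1426653/80, -1498095/28, …
ICs: h(0) = -9.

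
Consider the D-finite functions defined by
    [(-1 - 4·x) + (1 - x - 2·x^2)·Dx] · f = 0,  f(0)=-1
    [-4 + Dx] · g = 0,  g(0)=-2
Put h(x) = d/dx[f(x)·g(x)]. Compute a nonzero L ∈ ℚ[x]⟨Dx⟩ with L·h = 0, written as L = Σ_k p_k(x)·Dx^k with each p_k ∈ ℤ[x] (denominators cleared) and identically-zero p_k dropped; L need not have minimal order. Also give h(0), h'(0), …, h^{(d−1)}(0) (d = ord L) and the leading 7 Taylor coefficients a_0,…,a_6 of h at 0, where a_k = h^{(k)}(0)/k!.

L = (30 + 4·x - 72·x^2 + 64·x^4) + (-5 + 5·x + 18·x^2 - 8·x^3 - 16·x^4)·Dx  (order 1).
h: a_k = 10, 60, 214, 1832/3, 1562, 11324/3, 79406/9, …
ICs: h(0) = 10.

f: a_k = -1, -1, -3, -5, -11, -21, -43, …
g: a_k = -2, -8, -16, -64/3, -64/3, -256/15, -512/45, …
Product ⇒ symmetric product L₀, ord ≤ 1.
Derive L from L₀ (diff closure).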